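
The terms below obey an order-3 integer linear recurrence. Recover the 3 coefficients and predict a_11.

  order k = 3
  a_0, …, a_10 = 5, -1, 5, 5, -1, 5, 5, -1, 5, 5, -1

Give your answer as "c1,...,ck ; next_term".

  a_3 = 0·5 + 0·-1 + 1·5 = 5
  a_4 = 0·5 + 0·5 + 1·-1 = -1
  a_5 = 0·-1 + 0·5 + 1·5 = 5
  a_6 = 0·5 + 0·-1 + 1·5 = 5
  a_7 = 0·5 + 0·5 + 1·-1 = -1
  a_8 = 0·-1 + 0·5 + 1·5 = 5
  a_9 = 0·5 + 0·-1 + 1·5 = 5
  a_10 = 0·5 + 0·5 + 1·-1 = -1
  a_11 = 0·-1 + 0·5 + 1·5 = 5

0,0,1 ; 5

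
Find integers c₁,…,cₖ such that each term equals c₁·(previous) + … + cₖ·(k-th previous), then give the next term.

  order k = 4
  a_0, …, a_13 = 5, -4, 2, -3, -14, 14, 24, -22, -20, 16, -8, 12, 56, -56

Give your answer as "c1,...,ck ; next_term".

0,-2,0,-2 ; -96

  a_4 = 0·-3 + -2·2 + 0·-4 + -2·5 = -14
  a_5 = 0·-14 + -2·-3 + 0·2 + -2·-4 = 14
  a_6 = 0·14 + -2·-14 + 0·-3 + -2·2 = 24
  a_7 = 0·24 + -2·14 + 0·-14 + -2·-3 = -22
  a_8 = 0·-22 + -2·24 + 0·14 + -2·-14 = -20
  a_9 = 0·-20 + -2·-22 + 0·24 + -2·14 = 16
  a_10 = 0·16 + -2·-20 + 0·-22 + -2·24 = -8
  a_11 = 0·-8 + -2·16 + 0·-20 + -2·-22 = 12
  a_12 = 0·12 + -2·-8 + 0·16 + -2·-20 = 56
  a_13 = 0·56 + -2·12 + 0·-8 + -2·16 = -56
  a_14 = 0·-56 + -2·56 + 0·12 + -2·-8 = -96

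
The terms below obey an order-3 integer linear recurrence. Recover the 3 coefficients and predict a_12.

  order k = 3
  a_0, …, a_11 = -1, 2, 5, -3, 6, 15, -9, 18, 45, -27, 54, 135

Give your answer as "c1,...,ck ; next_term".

0,0,3 ; -81

  a_3 = 0·5 + 0·2 + 3·-1 = -3
  a_4 = 0·-3 + 0·5 + 3·2 = 6
  a_5 = 0·6 + 0·-3 + 3·5 = 15
  a_6 = 0·15 + 0·6 + 3·-3 = -9
  a_7 = 0·-9 + 0·15 + 3·6 = 18
  a_8 = 0·18 + 0·-9 + 3·15 = 45
  a_9 = 0·45 + 0·18 + 3·-9 = -27
  a_10 = 0·-27 + 0·45 + 3·18 = 54
  a_11 = 0·54 + 0·-27 + 3·45 = 135
  a_12 = 0·135 + 0·54 + 3·-27 = -81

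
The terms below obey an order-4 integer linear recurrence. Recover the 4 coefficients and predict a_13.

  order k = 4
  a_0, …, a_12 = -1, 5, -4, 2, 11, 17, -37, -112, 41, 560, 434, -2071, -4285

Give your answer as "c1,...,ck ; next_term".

1,-4,-1,2 ; 4685

  a_4 = 1·2 + -4·-4 + -1·5 + 2·-1 = 11
  a_5 = 1·11 + -4·2 + -1·-4 + 2·5 = 17
  a_6 = 1·17 + -4·11 + -1·2 + 2·-4 = -37
  a_7 = 1·-37 + -4·17 + -1·11 + 2·2 = -112
  a_8 = 1·-112 + -4·-37 + -1·17 + 2·11 = 41
  a_9 = 1·41 + -4·-112 + -1·-37 + 2·17 = 560
  a_10 = 1·560 + -4·41 + -1·-112 + 2·-37 = 434
  a_11 = 1·434 + -4·560 + -1·41 + 2·-112 = -2071
  a_12 = 1·-2071 + -4·434 + -1·560 + 2·41 = -4285
  a_13 = 1·-4285 + -4·-2071 + -1·434 + 2·560 = 4685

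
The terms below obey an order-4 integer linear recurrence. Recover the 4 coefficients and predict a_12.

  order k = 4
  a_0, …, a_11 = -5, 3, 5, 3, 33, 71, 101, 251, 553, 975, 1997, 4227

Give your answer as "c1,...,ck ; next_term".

2,-1,4,-4 ; 8145

  a_4 = 2·3 + -1·5 + 4·3 + -4·-5 = 33
  a_5 = 2·33 + -1·3 + 4·5 + -4·3 = 71
  a_6 = 2·71 + -1·33 + 4·3 + -4·5 = 101
  a_7 = 2·101 + -1·71 + 4·33 + -4·3 = 251
  a_8 = 2·251 + -1·101 + 4·71 + -4·33 = 553
  a_9 = 2·553 + -1·251 + 4·101 + -4·71 = 975
  a_10 = 2·975 + -1·553 + 4·251 + -4·101 = 1997
  a_11 = 2·1997 + -1·975 + 4·553 + -4·251 = 4227
  a_12 = 2·4227 + -1·1997 + 4·975 + -4·553 = 8145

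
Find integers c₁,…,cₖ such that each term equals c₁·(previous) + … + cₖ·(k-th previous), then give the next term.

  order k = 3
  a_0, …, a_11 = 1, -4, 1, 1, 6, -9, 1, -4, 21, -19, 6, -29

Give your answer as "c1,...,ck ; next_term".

  a_3 = -1·1 + -1·-4 + -2·1 = 1
  a_4 = -1·1 + -1·1 + -2·-4 = 6
  a_5 = -1·6 + -1·1 + -2·1 = -9
  a_6 = -1·-9 + -1·6 + -2·1 = 1
  a_7 = -1·1 + -1·-9 + -2·6 = -4
  a_8 = -1·-4 + -1·1 + -2·-9 = 21
  a_9 = -1·21 + -1·-4 + -2·1 = -19
  a_10 = -1·-19 + -1·21 + -2·-4 = 6
  a_11 = -1·6 + -1·-19 + -2·21 = -29
  a_12 = -1·-29 + -1·6 + -2·-19 = 61

-1,-1,-2 ; 61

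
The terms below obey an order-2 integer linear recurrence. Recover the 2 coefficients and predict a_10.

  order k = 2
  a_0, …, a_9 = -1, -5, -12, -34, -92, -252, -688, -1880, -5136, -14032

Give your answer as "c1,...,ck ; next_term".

2,2 ; -38336

  a_2 = 2·-5 + 2·-1 = -12
  a_3 = 2·-12 + 2·-5 = -34
  a_4 = 2·-34 + 2·-12 = -92
  a_5 = 2·-92 + 2·-34 = -252
  a_6 = 2·-252 + 2·-92 = -688
  a_7 = 2·-688 + 2·-252 = -1880
  a_8 = 2·-1880 + 2·-688 = -5136
  a_9 = 2·-5136 + 2·-1880 = -14032
  a_10 = 2·-14032 + 2·-5136 = -38336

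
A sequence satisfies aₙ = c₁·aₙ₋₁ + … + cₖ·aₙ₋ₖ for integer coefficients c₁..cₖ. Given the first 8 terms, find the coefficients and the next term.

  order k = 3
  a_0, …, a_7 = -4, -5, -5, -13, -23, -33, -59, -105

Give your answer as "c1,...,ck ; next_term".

1,0,2 ; -171

  a_3 = 1·-5 + 0·-5 + 2·-4 = -13
  a_4 = 1·-13 + 0·-5 + 2·-5 = -23
  a_5 = 1·-23 + 0·-13 + 2·-5 = -33
  a_6 = 1·-33 + 0·-23 + 2·-13 = -59
  a_7 = 1·-59 + 0·-33 + 2·-23 = -105
  a_8 = 1·-105 + 0·-59 + 2·-33 = -171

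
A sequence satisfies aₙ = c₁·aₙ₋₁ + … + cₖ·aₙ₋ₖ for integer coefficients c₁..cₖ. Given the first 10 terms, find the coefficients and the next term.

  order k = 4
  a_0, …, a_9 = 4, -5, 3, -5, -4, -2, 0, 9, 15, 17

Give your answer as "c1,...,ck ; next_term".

1,0,-1,-1 ; 8

  a_4 = 1·-5 + 0·3 + -1·-5 + -1·4 = -4
  a_5 = 1·-4 + 0·-5 + -1·3 + -1·-5 = -2
  a_6 = 1·-2 + 0·-4 + -1·-5 + -1·3 = 0
  a_7 = 1·0 + 0·-2 + -1·-4 + -1·-5 = 9
  a_8 = 1·9 + 0·0 + -1·-2 + -1·-4 = 15
  a_9 = 1·15 + 0·9 + -1·0 + -1·-2 = 17
  a_10 = 1·17 + 0·15 + -1·9 + -1·0 = 8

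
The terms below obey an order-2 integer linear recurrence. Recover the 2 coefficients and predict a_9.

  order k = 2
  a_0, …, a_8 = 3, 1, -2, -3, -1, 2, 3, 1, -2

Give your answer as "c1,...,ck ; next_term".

  a_2 = 1·1 + -1·3 = -2
  a_3 = 1·-2 + -1·1 = -3
  a_4 = 1·-3 + -1·-2 = -1
  a_5 = 1·-1 + -1·-3 = 2
  a_6 = 1·2 + -1·-1 = 3
  a_7 = 1·3 + -1·2 = 1
  a_8 = 1·1 + -1·3 = -2
  a_9 = 1·-2 + -1·1 = -3

1,-1 ; -3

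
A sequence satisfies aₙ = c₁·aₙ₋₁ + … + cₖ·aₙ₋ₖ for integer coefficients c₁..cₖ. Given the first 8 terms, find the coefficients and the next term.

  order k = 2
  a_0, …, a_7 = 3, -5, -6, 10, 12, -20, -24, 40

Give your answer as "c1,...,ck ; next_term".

  a_2 = 0·-5 + -2·3 = -6
  a_3 = 0·-6 + -2·-5 = 10
  a_4 = 0·10 + -2·-6 = 12
  a_5 = 0·12 + -2·10 = -20
  a_6 = 0·-20 + -2·12 = -24
  a_7 = 0·-24 + -2·-20 = 40
  a_8 = 0·40 + -2·-24 = 48

0,-2 ; 48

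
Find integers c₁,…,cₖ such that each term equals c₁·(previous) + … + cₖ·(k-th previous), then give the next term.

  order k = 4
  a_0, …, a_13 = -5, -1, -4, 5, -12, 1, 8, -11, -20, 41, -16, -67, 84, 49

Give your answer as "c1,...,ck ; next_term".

  a_4 = -1·5 + -1·-4 + 1·-1 + 2·-5 = -12
  a_5 = -1·-12 + -1·5 + 1·-4 + 2·-1 = 1
  a_6 = -1·1 + -1·-12 + 1·5 + 2·-4 = 8
  a_7 = -1·8 + -1·1 + 1·-12 + 2·5 = -11
  a_8 = -1·-11 + -1·8 + 1·1 + 2·-12 = -20
  a_9 = -1·-20 + -1·-11 + 1·8 + 2·1 = 41
  a_10 = -1·41 + -1·-20 + 1·-11 + 2·8 = -16
  a_11 = -1·-16 + -1·41 + 1·-20 + 2·-11 = -67
  a_12 = -1·-67 + -1·-16 + 1·41 + 2·-20 = 84
  a_13 = -1·84 + -1·-67 + 1·-16 + 2·41 = 49
  a_14 = -1·49 + -1·84 + 1·-67 + 2·-16 = -232

-1,-1,1,2 ; -232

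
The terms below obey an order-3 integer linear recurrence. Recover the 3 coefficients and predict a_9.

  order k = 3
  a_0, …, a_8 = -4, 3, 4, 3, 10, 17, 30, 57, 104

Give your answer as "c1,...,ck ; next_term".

  a_3 = 1·4 + 1·3 + 1·-4 = 3
  a_4 = 1·3 + 1·4 + 1·3 = 10
  a_5 = 1·10 + 1·3 + 1·4 = 17
  a_6 = 1·17 + 1·10 + 1·3 = 30
  a_7 = 1·30 + 1·17 + 1·10 = 57
  a_8 = 1·57 + 1·30 + 1·17 = 104
  a_9 = 1·104 + 1·57 + 1·30 = 191

1,1,1 ; 191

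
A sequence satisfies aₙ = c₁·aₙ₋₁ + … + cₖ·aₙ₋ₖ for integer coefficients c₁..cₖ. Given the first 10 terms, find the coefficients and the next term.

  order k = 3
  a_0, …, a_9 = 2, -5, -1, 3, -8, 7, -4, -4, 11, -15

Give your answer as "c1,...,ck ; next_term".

-1,0,1 ; 11

  a_3 = -1·-1 + 0·-5 + 1·2 = 3
  a_4 = -1·3 + 0·-1 + 1·-5 = -8
  a_5 = -1·-8 + 0·3 + 1·-1 = 7
  a_6 = -1·7 + 0·-8 + 1·3 = -4
  a_7 = -1·-4 + 0·7 + 1·-8 = -4
  a_8 = -1·-4 + 0·-4 + 1·7 = 11
  a_9 = -1·11 + 0·-4 + 1·-4 = -15
  a_10 = -1·-15 + 0·11 + 1·-4 = 11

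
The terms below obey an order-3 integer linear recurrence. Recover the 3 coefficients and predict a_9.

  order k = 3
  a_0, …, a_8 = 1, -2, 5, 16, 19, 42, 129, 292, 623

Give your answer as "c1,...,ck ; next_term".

2,-1,4 ; 1470

  a_3 = 2·5 + -1·-2 + 4·1 = 16
  a_4 = 2·16 + -1·5 + 4·-2 = 19
  a_5 = 2·19 + -1·16 + 4·5 = 42
  a_6 = 2·42 + -1·19 + 4·16 = 129
  a_7 = 2·129 + -1·42 + 4·19 = 292
  a_8 = 2·292 + -1·129 + 4·42 = 623
  a_9 = 2·623 + -1·292 + 4·129 = 1470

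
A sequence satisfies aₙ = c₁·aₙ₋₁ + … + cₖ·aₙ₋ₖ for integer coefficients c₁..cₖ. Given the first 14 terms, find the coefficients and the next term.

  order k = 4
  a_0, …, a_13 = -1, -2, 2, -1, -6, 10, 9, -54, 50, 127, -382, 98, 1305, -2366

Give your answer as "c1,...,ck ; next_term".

-2,-4,-1,2 ; -1350

  a_4 = -2·-1 + -4·2 + -1·-2 + 2·-1 = -6
  a_5 = -2·-6 + -4·-1 + -1·2 + 2·-2 = 10
  a_6 = -2·10 + -4·-6 + -1·-1 + 2·2 = 9
  a_7 = -2·9 + -4·10 + -1·-6 + 2·-1 = -54
  a_8 = -2·-54 + -4·9 + -1·10 + 2·-6 = 50
  a_9 = -2·50 + -4·-54 + -1·9 + 2·10 = 127
  a_10 = -2·127 + -4·50 + -1·-54 + 2·9 = -382
  a_11 = -2·-382 + -4·127 + -1·50 + 2·-54 = 98
  a_12 = -2·98 + -4·-382 + -1·127 + 2·50 = 1305
  a_13 = -2·1305 + -4·98 + -1·-382 + 2·127 = -2366
  a_14 = -2·-2366 + -4·1305 + -1·98 + 2·-382 = -1350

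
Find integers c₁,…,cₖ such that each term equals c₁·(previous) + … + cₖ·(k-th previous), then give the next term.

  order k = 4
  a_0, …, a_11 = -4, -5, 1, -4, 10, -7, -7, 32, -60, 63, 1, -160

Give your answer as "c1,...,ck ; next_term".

-2,-2,0,-1 ; 378

  a_4 = -2·-4 + -2·1 + 0·-5 + -1·-4 = 10
  a_5 = -2·10 + -2·-4 + 0·1 + -1·-5 = -7
  a_6 = -2·-7 + -2·10 + 0·-4 + -1·1 = -7
  a_7 = -2·-7 + -2·-7 + 0·10 + -1·-4 = 32
  a_8 = -2·32 + -2·-7 + 0·-7 + -1·10 = -60
  a_9 = -2·-60 + -2·32 + 0·-7 + -1·-7 = 63
  a_10 = -2·63 + -2·-60 + 0·32 + -1·-7 = 1
  a_11 = -2·1 + -2·63 + 0·-60 + -1·32 = -160
  a_12 = -2·-160 + -2·1 + 0·63 + -1·-60 = 378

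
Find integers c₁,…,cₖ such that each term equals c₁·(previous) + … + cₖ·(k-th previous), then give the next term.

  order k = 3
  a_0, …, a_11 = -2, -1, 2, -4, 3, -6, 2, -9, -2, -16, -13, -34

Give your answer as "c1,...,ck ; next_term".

0,2,1 ; -42

  a_3 = 0·2 + 2·-1 + 1·-2 = -4
  a_4 = 0·-4 + 2·2 + 1·-1 = 3
  a_5 = 0·3 + 2·-4 + 1·2 = -6
  a_6 = 0·-6 + 2·3 + 1·-4 = 2
  a_7 = 0·2 + 2·-6 + 1·3 = -9
  a_8 = 0·-9 + 2·2 + 1·-6 = -2
  a_9 = 0·-2 + 2·-9 + 1·2 = -16
  a_10 = 0·-16 + 2·-2 + 1·-9 = -13
  a_11 = 0·-13 + 2·-16 + 1·-2 = -34
  a_12 = 0·-34 + 2·-13 + 1·-16 = -42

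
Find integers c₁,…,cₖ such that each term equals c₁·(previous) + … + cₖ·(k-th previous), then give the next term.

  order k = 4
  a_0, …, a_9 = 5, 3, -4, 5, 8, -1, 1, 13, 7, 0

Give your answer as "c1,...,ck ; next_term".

  a_4 = 0·5 + 0·-4 + 1·3 + 1·5 = 8
  a_5 = 0·8 + 0·5 + 1·-4 + 1·3 = -1
  a_6 = 0·-1 + 0·8 + 1·5 + 1·-4 = 1
  a_7 = 0·1 + 0·-1 + 1·8 + 1·5 = 13
  a_8 = 0·13 + 0·1 + 1·-1 + 1·8 = 7
  a_9 = 0·7 + 0·13 + 1·1 + 1·-1 = 0
  a_10 = 0·0 + 0·7 + 1·13 + 1·1 = 14

0,0,1,1 ; 14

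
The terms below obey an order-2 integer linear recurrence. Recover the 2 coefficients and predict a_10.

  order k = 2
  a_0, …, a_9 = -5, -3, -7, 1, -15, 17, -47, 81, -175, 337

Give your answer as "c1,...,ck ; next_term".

  a_2 = -1·-3 + 2·-5 = -7
  a_3 = -1·-7 + 2·-3 = 1
  a_4 = -1·1 + 2·-7 = -15
  a_5 = -1·-15 + 2·1 = 17
  a_6 = -1·17 + 2·-15 = -47
  a_7 = -1·-47 + 2·17 = 81
  a_8 = -1·81 + 2·-47 = -175
  a_9 = -1·-175 + 2·81 = 337
  a_10 = -1·337 + 2·-175 = -687

-1,2 ; -687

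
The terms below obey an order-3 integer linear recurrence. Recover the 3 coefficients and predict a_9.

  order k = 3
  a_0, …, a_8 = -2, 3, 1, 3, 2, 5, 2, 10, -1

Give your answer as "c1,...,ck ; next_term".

  a_3 = -1·1 + 2·3 + 1·-2 = 3
  a_4 = -1·3 + 2·1 + 1·3 = 2
  a_5 = -1·2 + 2·3 + 1·1 = 5
  a_6 = -1·5 + 2·2 + 1·3 = 2
  a_7 = -1·2 + 2·5 + 1·2 = 10
  a_8 = -1·10 + 2·2 + 1·5 = -1
  a_9 = -1·-1 + 2·10 + 1·2 = 23

-1,2,1 ; 23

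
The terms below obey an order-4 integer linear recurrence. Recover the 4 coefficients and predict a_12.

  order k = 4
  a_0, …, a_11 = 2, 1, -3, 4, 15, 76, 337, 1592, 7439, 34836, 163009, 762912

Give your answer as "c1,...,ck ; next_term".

  a_4 = 4·4 + 3·-3 + 0·1 + 4·2 = 15
  a_5 = 4·15 + 3·4 + 0·-3 + 4·1 = 76
  a_6 = 4·76 + 3·15 + 0·4 + 4·-3 = 337
  a_7 = 4·337 + 3·76 + 0·15 + 4·4 = 1592
  a_8 = 4·1592 + 3·337 + 0·76 + 4·15 = 7439
  a_9 = 4·7439 + 3·1592 + 0·337 + 4·76 = 34836
  a_10 = 4·34836 + 3·7439 + 0·1592 + 4·337 = 163009
  a_11 = 4·163009 + 3·34836 + 0·7439 + 4·1592 = 762912
  a_12 = 4·762912 + 3·163009 + 0·34836 + 4·7439 = 3570431

4,3,0,4 ; 3570431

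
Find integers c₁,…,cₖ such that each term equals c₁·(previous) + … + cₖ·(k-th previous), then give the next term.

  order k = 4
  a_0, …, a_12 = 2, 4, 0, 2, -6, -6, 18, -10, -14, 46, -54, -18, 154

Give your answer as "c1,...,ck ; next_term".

  a_4 = -1·2 + -2·0 + 0·4 + -2·2 = -6
  a_5 = -1·-6 + -2·2 + 0·0 + -2·4 = -6
  a_6 = -1·-6 + -2·-6 + 0·2 + -2·0 = 18
  a_7 = -1·18 + -2·-6 + 0·-6 + -2·2 = -10
  a_8 = -1·-10 + -2·18 + 0·-6 + -2·-6 = -14
  a_9 = -1·-14 + -2·-10 + 0·18 + -2·-6 = 46
  a_10 = -1·46 + -2·-14 + 0·-10 + -2·18 = -54
  a_11 = -1·-54 + -2·46 + 0·-14 + -2·-10 = -18
  a_12 = -1·-18 + -2·-54 + 0·46 + -2·-14 = 154
  a_13 = -1·154 + -2·-18 + 0·-54 + -2·46 = -210

-1,-2,0,-2 ; -210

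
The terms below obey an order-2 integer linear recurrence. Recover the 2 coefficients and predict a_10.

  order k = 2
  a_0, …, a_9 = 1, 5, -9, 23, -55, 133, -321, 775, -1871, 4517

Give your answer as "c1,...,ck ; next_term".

  a_2 = -2·5 + 1·1 = -9
  a_3 = -2·-9 + 1·5 = 23
  a_4 = -2·23 + 1·-9 = -55
  a_5 = -2·-55 + 1·23 = 133
  a_6 = -2·133 + 1·-55 = -321
  a_7 = -2·-321 + 1·133 = 775
  a_8 = -2·775 + 1·-321 = -1871
  a_9 = -2·-1871 + 1·775 = 4517
  a_10 = -2·4517 + 1·-1871 = -10905

-2,1 ; -10905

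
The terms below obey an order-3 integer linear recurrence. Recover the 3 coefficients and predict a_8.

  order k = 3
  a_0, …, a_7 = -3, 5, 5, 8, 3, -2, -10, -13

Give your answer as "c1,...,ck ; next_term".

  a_3 = 1·5 + 0·5 + -1·-3 = 8
  a_4 = 1·8 + 0·5 + -1·5 = 3
  a_5 = 1·3 + 0·8 + -1·5 = -2
  a_6 = 1·-2 + 0·3 + -1·8 = -10
  a_7 = 1·-10 + 0·-2 + -1·3 = -13
  a_8 = 1·-13 + 0·-10 + -1·-2 = -11

1,0,-1 ; -11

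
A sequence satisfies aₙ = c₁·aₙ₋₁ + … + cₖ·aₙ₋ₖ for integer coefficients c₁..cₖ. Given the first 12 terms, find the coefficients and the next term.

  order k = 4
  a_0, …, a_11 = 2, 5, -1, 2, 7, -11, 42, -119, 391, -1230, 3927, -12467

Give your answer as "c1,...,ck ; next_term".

-3,1,2,2 ; 39650

  a_4 = -3·2 + 1·-1 + 2·5 + 2·2 = 7
  a_5 = -3·7 + 1·2 + 2·-1 + 2·5 = -11
  a_6 = -3·-11 + 1·7 + 2·2 + 2·-1 = 42
  a_7 = -3·42 + 1·-11 + 2·7 + 2·2 = -119
  a_8 = -3·-119 + 1·42 + 2·-11 + 2·7 = 391
  a_9 = -3·391 + 1·-119 + 2·42 + 2·-11 = -1230
  a_10 = -3·-1230 + 1·391 + 2·-119 + 2·42 = 3927
  a_11 = -3·3927 + 1·-1230 + 2·391 + 2·-119 = -12467
  a_12 = -3·-12467 + 1·3927 + 2·-1230 + 2·391 = 39650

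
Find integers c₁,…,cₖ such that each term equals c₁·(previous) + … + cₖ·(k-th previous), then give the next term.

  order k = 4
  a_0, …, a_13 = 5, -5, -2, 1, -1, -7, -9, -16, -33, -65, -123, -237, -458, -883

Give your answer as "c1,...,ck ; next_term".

  a_4 = 1·1 + 1·-2 + 1·-5 + 1·5 = -1
  a_5 = 1·-1 + 1·1 + 1·-2 + 1·-5 = -7
  a_6 = 1·-7 + 1·-1 + 1·1 + 1·-2 = -9
  a_7 = 1·-9 + 1·-7 + 1·-1 + 1·1 = -16
  a_8 = 1·-16 + 1·-9 + 1·-7 + 1·-1 = -33
  a_9 = 1·-33 + 1·-16 + 1·-9 + 1·-7 = -65
  a_10 = 1·-65 + 1·-33 + 1·-16 + 1·-9 = -123
  a_11 = 1·-123 + 1·-65 + 1·-33 + 1·-16 = -237
  a_12 = 1·-237 + 1·-123 + 1·-65 + 1·-33 = -458
  a_13 = 1·-458 + 1·-237 + 1·-123 + 1·-65 = -883
  a_14 = 1·-883 + 1·-458 + 1·-237 + 1·-123 = -1701

1,1,1,1 ; -1701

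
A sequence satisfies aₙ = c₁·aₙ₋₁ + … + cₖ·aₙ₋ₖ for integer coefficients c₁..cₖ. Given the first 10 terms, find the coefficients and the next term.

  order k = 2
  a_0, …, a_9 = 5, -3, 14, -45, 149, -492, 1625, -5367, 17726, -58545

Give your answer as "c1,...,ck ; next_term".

  a_2 = -3·-3 + 1·5 = 14
  a_3 = -3·14 + 1·-3 = -45
  a_4 = -3·-45 + 1·14 = 149
  a_5 = -3·149 + 1·-45 = -492
  a_6 = -3·-492 + 1·149 = 1625
  a_7 = -3·1625 + 1·-492 = -5367
  a_8 = -3·-5367 + 1·1625 = 17726
  a_9 = -3·17726 + 1·-5367 = -58545
  a_10 = -3·-58545 + 1·17726 = 193361

-3,1 ; 193361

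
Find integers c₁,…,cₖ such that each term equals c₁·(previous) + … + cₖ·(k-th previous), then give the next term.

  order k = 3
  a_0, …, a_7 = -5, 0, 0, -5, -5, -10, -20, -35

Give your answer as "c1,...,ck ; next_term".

1,1,1 ; -65

  a_3 = 1·0 + 1·0 + 1·-5 = -5
  a_4 = 1·-5 + 1·0 + 1·0 = -5
  a_5 = 1·-5 + 1·-5 + 1·0 = -10
  a_6 = 1·-10 + 1·-5 + 1·-5 = -20
  a_7 = 1·-20 + 1·-10 + 1·-5 = -35
  a_8 = 1·-35 + 1·-20 + 1·-10 = -65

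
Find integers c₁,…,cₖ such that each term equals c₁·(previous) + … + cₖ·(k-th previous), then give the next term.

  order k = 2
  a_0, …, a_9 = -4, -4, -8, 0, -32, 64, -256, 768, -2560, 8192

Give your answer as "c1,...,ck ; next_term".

  a_2 = -2·-4 + 4·-4 = -8
  a_3 = -2·-8 + 4·-4 = 0
  a_4 = -2·0 + 4·-8 = -32
  a_5 = -2·-32 + 4·0 = 64
  a_6 = -2·64 + 4·-32 = -256
  a_7 = -2·-256 + 4·64 = 768
  a_8 = -2·768 + 4·-256 = -2560
  a_9 = -2·-2560 + 4·768 = 8192
  a_10 = -2·8192 + 4·-2560 = -26624

-2,4 ; -26624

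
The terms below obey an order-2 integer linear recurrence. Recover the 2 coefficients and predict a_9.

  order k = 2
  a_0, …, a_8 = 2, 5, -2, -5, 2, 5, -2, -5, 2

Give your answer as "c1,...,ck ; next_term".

  a_2 = 0·5 + -1·2 = -2
  a_3 = 0·-2 + -1·5 = -5
  a_4 = 0·-5 + -1·-2 = 2
  a_5 = 0·2 + -1·-5 = 5
  a_6 = 0·5 + -1·2 = -2
  a_7 = 0·-2 + -1·5 = -5
  a_8 = 0·-5 + -1·-2 = 2
  a_9 = 0·2 + -1·-5 = 5

0,-1 ; 5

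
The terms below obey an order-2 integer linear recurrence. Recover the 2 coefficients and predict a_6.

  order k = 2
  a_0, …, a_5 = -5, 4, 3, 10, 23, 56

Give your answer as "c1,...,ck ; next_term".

  a_2 = 2·4 + 1·-5 = 3
  a_3 = 2·3 + 1·4 = 10
  a_4 = 2·10 + 1·3 = 23
  a_5 = 2·23 + 1·10 = 56
  a_6 = 2·56 + 1·23 = 135

2,1 ; 135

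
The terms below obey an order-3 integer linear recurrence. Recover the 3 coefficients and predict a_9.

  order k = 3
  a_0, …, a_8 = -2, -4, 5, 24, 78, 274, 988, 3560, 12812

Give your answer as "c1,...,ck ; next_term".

4,-2,2 ; 46104

  a_3 = 4·5 + -2·-4 + 2·-2 = 24
  a_4 = 4·24 + -2·5 + 2·-4 = 78
  a_5 = 4·78 + -2·24 + 2·5 = 274
  a_6 = 4·274 + -2·78 + 2·24 = 988
  a_7 = 4·988 + -2·274 + 2·78 = 3560
  a_8 = 4·3560 + -2·988 + 2·274 = 12812
  a_9 = 4·12812 + -2·3560 + 2·988 = 46104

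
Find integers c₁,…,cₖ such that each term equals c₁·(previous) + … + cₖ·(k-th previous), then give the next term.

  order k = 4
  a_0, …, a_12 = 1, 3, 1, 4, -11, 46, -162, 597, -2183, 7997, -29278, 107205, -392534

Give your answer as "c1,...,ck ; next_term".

-3,2,-1,2 ; 1437284

  a_4 = -3·4 + 2·1 + -1·3 + 2·1 = -11
  a_5 = -3·-11 + 2·4 + -1·1 + 2·3 = 46
  a_6 = -3·46 + 2·-11 + -1·4 + 2·1 = -162
  a_7 = -3·-162 + 2·46 + -1·-11 + 2·4 = 597
  a_8 = -3·597 + 2·-162 + -1·46 + 2·-11 = -2183
  a_9 = -3·-2183 + 2·597 + -1·-162 + 2·46 = 7997
  a_10 = -3·7997 + 2·-2183 + -1·597 + 2·-162 = -29278
  a_11 = -3·-29278 + 2·7997 + -1·-2183 + 2·597 = 107205
  a_12 = -3·107205 + 2·-29278 + -1·7997 + 2·-2183 = -392534
  a_13 = -3·-392534 + 2·107205 + -1·-29278 + 2·7997 = 1437284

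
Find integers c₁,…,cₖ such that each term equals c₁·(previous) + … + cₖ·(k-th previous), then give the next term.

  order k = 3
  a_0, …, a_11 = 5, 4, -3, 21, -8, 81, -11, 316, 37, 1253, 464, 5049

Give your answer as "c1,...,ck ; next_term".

  a_3 = 0·-3 + 4·4 + 1·5 = 21
  a_4 = 0·21 + 4·-3 + 1·4 = -8
  a_5 = 0·-8 + 4·21 + 1·-3 = 81
  a_6 = 0·81 + 4·-8 + 1·21 = -11
  a_7 = 0·-11 + 4·81 + 1·-8 = 316
  a_8 = 0·316 + 4·-11 + 1·81 = 37
  a_9 = 0·37 + 4·316 + 1·-11 = 1253
  a_10 = 0·1253 + 4·37 + 1·316 = 464
  a_11 = 0·464 + 4·1253 + 1·37 = 5049
  a_12 = 0·5049 + 4·464 + 1·1253 = 3109

0,4,1 ; 3109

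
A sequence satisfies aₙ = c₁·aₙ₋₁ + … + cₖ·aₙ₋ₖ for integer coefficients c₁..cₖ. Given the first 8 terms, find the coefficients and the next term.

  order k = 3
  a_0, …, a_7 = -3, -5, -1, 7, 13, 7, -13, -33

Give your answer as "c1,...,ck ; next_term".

  a_3 = 1·-1 + -1·-5 + -1·-3 = 7
  a_4 = 1·7 + -1·-1 + -1·-5 = 13
  a_5 = 1·13 + -1·7 + -1·-1 = 7
  a_6 = 1·7 + -1·13 + -1·7 = -13
  a_7 = 1·-13 + -1·7 + -1·13 = -33
  a_8 = 1·-33 + -1·-13 + -1·7 = -27

1,-1,-1 ; -27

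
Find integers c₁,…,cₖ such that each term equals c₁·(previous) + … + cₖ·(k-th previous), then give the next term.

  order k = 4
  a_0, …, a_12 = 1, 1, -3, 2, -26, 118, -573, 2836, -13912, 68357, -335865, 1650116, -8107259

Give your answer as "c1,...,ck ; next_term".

  a_4 = -4·2 + 4·-3 + -3·1 + -3·1 = -26
  a_5 = -4·-26 + 4·2 + -3·-3 + -3·1 = 118
  a_6 = -4·118 + 4·-26 + -3·2 + -3·-3 = -573
  a_7 = -4·-573 + 4·118 + -3·-26 + -3·2 = 2836
  a_8 = -4·2836 + 4·-573 + -3·118 + -3·-26 = -13912
  a_9 = -4·-13912 + 4·2836 + -3·-573 + -3·118 = 68357
  a_10 = -4·68357 + 4·-13912 + -3·2836 + -3·-573 = -335865
  a_11 = -4·-335865 + 4·68357 + -3·-13912 + -3·2836 = 1650116
  a_12 = -4·1650116 + 4·-335865 + -3·68357 + -3·-13912 = -8107259
  a_13 = -4·-8107259 + 4·1650116 + -3·-335865 + -3·68357 = 39832024

-4,4,-3,-3 ; 39832024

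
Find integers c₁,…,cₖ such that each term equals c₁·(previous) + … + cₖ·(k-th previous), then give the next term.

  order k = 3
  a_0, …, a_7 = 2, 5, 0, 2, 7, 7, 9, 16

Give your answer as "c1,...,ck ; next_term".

  a_3 = 1·0 + 0·5 + 1·2 = 2
  a_4 = 1·2 + 0·0 + 1·5 = 7
  a_5 = 1·7 + 0·2 + 1·0 = 7
  a_6 = 1·7 + 0·7 + 1·2 = 9
  a_7 = 1·9 + 0·7 + 1·7 = 16
  a_8 = 1·16 + 0·9 + 1·7 = 23

1,0,1 ; 23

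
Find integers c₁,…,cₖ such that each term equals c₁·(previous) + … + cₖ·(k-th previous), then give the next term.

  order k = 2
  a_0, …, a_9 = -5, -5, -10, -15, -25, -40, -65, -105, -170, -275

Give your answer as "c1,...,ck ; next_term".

  a_2 = 1·-5 + 1·-5 = -10
  a_3 = 1·-10 + 1·-5 = -15
  a_4 = 1·-15 + 1·-10 = -25
  a_5 = 1·-25 + 1·-15 = -40
  a_6 = 1·-40 + 1·-25 = -65
  a_7 = 1·-65 + 1·-40 = -105
  a_8 = 1·-105 + 1·-65 = -170
  a_9 = 1·-170 + 1·-105 = -275
  a_10 = 1·-275 + 1·-170 = -445

1,1 ; -445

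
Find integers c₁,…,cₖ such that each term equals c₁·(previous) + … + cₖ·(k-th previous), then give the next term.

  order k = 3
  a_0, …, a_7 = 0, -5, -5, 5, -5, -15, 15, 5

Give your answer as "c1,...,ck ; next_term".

0,-1,2 ; -45

  a_3 = 0·-5 + -1·-5 + 2·0 = 5
  a_4 = 0·5 + -1·-5 + 2·-5 = -5
  a_5 = 0·-5 + -1·5 + 2·-5 = -15
  a_6 = 0·-15 + -1·-5 + 2·5 = 15
  a_7 = 0·15 + -1·-15 + 2·-5 = 5
  a_8 = 0·5 + -1·15 + 2·-15 = -45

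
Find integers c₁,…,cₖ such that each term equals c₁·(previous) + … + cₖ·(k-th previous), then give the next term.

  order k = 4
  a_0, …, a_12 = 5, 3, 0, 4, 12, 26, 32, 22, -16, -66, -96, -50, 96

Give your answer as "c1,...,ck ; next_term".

2,-1,-2,2 ; 302

  a_4 = 2·4 + -1·0 + -2·3 + 2·5 = 12
  a_5 = 2·12 + -1·4 + -2·0 + 2·3 = 26
  a_6 = 2·26 + -1·12 + -2·4 + 2·0 = 32
  a_7 = 2·32 + -1·26 + -2·12 + 2·4 = 22
  a_8 = 2·22 + -1·32 + -2·26 + 2·12 = -16
  a_9 = 2·-16 + -1·22 + -2·32 + 2·26 = -66
  a_10 = 2·-66 + -1·-16 + -2·22 + 2·32 = -96
  a_11 = 2·-96 + -1·-66 + -2·-16 + 2·22 = -50
  a_12 = 2·-50 + -1·-96 + -2·-66 + 2·-16 = 96
  a_13 = 2·96 + -1·-50 + -2·-96 + 2·-66 = 302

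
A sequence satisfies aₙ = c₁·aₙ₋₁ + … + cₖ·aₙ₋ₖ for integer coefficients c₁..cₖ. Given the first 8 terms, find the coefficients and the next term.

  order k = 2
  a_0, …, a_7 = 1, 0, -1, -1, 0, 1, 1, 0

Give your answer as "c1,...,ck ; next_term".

1,-1 ; -1

  a_2 = 1·0 + -1·1 = -1
  a_3 = 1·-1 + -1·0 = -1
  a_4 = 1·-1 + -1·-1 = 0
  a_5 = 1·0 + -1·-1 = 1
  a_6 = 1·1 + -1·0 = 1
  a_7 = 1·1 + -1·1 = 0
  a_8 = 1·0 + -1·1 = -1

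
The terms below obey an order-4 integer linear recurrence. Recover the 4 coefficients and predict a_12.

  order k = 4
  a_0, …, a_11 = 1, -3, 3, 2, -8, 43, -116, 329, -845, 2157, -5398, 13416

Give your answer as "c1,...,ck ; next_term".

  a_4 = -2·2 + 3·3 + 3·-3 + -4·1 = -8
  a_5 = -2·-8 + 3·2 + 3·3 + -4·-3 = 43
  a_6 = -2·43 + 3·-8 + 3·2 + -4·3 = -116
  a_7 = -2·-116 + 3·43 + 3·-8 + -4·2 = 329
  a_8 = -2·329 + 3·-116 + 3·43 + -4·-8 = -845
  a_9 = -2·-845 + 3·329 + 3·-116 + -4·43 = 2157
  a_10 = -2·2157 + 3·-845 + 3·329 + -4·-116 = -5398
  a_11 = -2·-5398 + 3·2157 + 3·-845 + -4·329 = 13416
  a_12 = -2·13416 + 3·-5398 + 3·2157 + -4·-845 = -33175

-2,3,3,-4 ; -33175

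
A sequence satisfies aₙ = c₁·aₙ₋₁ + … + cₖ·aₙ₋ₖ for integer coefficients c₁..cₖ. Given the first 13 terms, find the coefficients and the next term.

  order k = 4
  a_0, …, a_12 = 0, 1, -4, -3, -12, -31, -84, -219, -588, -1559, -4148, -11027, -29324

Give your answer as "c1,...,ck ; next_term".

  a_4 = 1·-3 + 3·-4 + 3·1 + 2·0 = -12
  a_5 = 1·-12 + 3·-3 + 3·-4 + 2·1 = -31
  a_6 = 1·-31 + 3·-12 + 3·-3 + 2·-4 = -84
  a_7 = 1·-84 + 3·-31 + 3·-12 + 2·-3 = -219
  a_8 = 1·-219 + 3·-84 + 3·-31 + 2·-12 = -588
  a_9 = 1·-588 + 3·-219 + 3·-84 + 2·-31 = -1559
  a_10 = 1·-1559 + 3·-588 + 3·-219 + 2·-84 = -4148
  a_11 = 1·-4148 + 3·-1559 + 3·-588 + 2·-219 = -11027
  a_12 = 1·-11027 + 3·-4148 + 3·-1559 + 2·-588 = -29324
  a_13 = 1·-29324 + 3·-11027 + 3·-4148 + 2·-1559 = -77967

1,3,3,2 ; -77967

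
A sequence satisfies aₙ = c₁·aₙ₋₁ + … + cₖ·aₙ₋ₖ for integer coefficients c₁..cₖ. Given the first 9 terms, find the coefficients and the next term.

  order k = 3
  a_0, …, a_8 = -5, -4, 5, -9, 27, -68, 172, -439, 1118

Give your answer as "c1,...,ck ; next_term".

-2,1,-1 ; -2847

  a_3 = -2·5 + 1·-4 + -1·-5 = -9
  a_4 = -2·-9 + 1·5 + -1·-4 = 27
  a_5 = -2·27 + 1·-9 + -1·5 = -68
  a_6 = -2·-68 + 1·27 + -1·-9 = 172
  a_7 = -2·172 + 1·-68 + -1·27 = -439
  a_8 = -2·-439 + 1·172 + -1·-68 = 1118
  a_9 = -2·1118 + 1·-439 + -1·172 = -2847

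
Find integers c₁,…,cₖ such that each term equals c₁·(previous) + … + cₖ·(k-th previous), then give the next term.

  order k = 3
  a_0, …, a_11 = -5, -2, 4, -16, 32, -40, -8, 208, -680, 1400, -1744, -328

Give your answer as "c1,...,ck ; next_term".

-3,-3,2 ; 9016

  a_3 = -3·4 + -3·-2 + 2·-5 = -16
  a_4 = -3·-16 + -3·4 + 2·-2 = 32
  a_5 = -3·32 + -3·-16 + 2·4 = -40
  a_6 = -3·-40 + -3·32 + 2·-16 = -8
  a_7 = -3·-8 + -3·-40 + 2·32 = 208
  a_8 = -3·208 + -3·-8 + 2·-40 = -680
  a_9 = -3·-680 + -3·208 + 2·-8 = 1400
  a_10 = -3·1400 + -3·-680 + 2·208 = -1744
  a_11 = -3·-1744 + -3·1400 + 2·-680 = -328
  a_12 = -3·-328 + -3·-1744 + 2·1400 = 9016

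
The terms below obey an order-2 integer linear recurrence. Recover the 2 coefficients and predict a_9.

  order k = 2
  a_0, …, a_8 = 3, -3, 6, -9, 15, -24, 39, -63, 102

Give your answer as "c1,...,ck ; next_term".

  a_2 = -1·-3 + 1·3 = 6
  a_3 = -1·6 + 1·-3 = -9
  a_4 = -1·-9 + 1·6 = 15
  a_5 = -1·15 + 1·-9 = -24
  a_6 = -1·-24 + 1·15 = 39
  a_7 = -1·39 + 1·-24 = -63
  a_8 = -1·-63 + 1·39 = 102
  a_9 = -1·102 + 1·-63 = -165

-1,1 ; -165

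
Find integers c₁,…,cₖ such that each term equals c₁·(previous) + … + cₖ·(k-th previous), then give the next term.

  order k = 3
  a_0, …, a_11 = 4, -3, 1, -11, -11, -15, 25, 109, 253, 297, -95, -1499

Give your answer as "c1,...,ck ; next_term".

  a_3 = 2·1 + -1·-3 + -4·4 = -11
  a_4 = 2·-11 + -1·1 + -4·-3 = -11
  a_5 = 2·-11 + -1·-11 + -4·1 = -15
  a_6 = 2·-15 + -1·-11 + -4·-11 = 25
  a_7 = 2·25 + -1·-15 + -4·-11 = 109
  a_8 = 2·109 + -1·25 + -4·-15 = 253
  a_9 = 2·253 + -1·109 + -4·25 = 297
  a_10 = 2·297 + -1·253 + -4·109 = -95
  a_11 = 2·-95 + -1·297 + -4·253 = -1499
  a_12 = 2·-1499 + -1·-95 + -4·297 = -4091

2,-1,-4 ; -4091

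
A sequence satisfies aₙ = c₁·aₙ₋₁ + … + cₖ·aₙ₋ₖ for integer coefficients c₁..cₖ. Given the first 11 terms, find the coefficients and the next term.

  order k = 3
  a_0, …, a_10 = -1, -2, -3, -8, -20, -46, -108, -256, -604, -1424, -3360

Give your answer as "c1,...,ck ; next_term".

  a_3 = 2·-3 + 0·-2 + 2·-1 = -8
  a_4 = 2·-8 + 0·-3 + 2·-2 = -20
  a_5 = 2·-20 + 0·-8 + 2·-3 = -46
  a_6 = 2·-46 + 0·-20 + 2·-8 = -108
  a_7 = 2·-108 + 0·-46 + 2·-20 = -256
  a_8 = 2·-256 + 0·-108 + 2·-46 = -604
  a_9 = 2·-604 + 0·-256 + 2·-108 = -1424
  a_10 = 2·-1424 + 0·-604 + 2·-256 = -3360
  a_11 = 2·-3360 + 0·-1424 + 2·-604 = -7928

2,0,2 ; -7928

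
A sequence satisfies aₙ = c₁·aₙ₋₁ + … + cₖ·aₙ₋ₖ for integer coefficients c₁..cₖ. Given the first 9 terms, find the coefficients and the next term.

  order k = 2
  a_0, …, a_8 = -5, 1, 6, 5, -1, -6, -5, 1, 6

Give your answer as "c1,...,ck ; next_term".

  a_2 = 1·1 + -1·-5 = 6
  a_3 = 1·6 + -1·1 = 5
  a_4 = 1·5 + -1·6 = -1
  a_5 = 1·-1 + -1·5 = -6
  a_6 = 1·-6 + -1·-1 = -5
  a_7 = 1·-5 + -1·-6 = 1
  a_8 = 1·1 + -1·-5 = 6
  a_9 = 1·6 + -1·1 = 5

1,-1 ; 5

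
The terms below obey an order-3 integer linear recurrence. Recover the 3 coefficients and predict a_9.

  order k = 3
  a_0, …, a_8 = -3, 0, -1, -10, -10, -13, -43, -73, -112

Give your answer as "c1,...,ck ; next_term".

  a_3 = 1·-1 + 0·0 + 3·-3 = -10
  a_4 = 1·-10 + 0·-1 + 3·0 = -10
  a_5 = 1·-10 + 0·-10 + 3·-1 = -13
  a_6 = 1·-13 + 0·-10 + 3·-10 = -43
  a_7 = 1·-43 + 0·-13 + 3·-10 = -73
  a_8 = 1·-73 + 0·-43 + 3·-13 = -112
  a_9 = 1·-112 + 0·-73 + 3·-43 = -241

1,0,3 ; -241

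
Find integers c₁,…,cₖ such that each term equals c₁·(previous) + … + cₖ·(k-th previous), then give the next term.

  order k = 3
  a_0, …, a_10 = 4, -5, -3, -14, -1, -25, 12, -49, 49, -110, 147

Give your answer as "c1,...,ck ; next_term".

  a_3 = 0·-3 + 2·-5 + -1·4 = -14
  a_4 = 0·-14 + 2·-3 + -1·-5 = -1
  a_5 = 0·-1 + 2·-14 + -1·-3 = -25
  a_6 = 0·-25 + 2·-1 + -1·-14 = 12
  a_7 = 0·12 + 2·-25 + -1·-1 = -49
  a_8 = 0·-49 + 2·12 + -1·-25 = 49
  a_9 = 0·49 + 2·-49 + -1·12 = -110
  a_10 = 0·-110 + 2·49 + -1·-49 = 147
  a_11 = 0·147 + 2·-110 + -1·49 = -269

0,2,-1 ; -269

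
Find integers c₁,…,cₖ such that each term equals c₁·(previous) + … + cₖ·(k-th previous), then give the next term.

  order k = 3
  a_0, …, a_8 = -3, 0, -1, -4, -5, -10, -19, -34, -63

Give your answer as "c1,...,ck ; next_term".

1,1,1 ; -116

  a_3 = 1·-1 + 1·0 + 1·-3 = -4
  a_4 = 1·-4 + 1·-1 + 1·0 = -5
  a_5 = 1·-5 + 1·-4 + 1·-1 = -10
  a_6 = 1·-10 + 1·-5 + 1·-4 = -19
  a_7 = 1·-19 + 1·-10 + 1·-5 = -34
  a_8 = 1·-34 + 1·-19 + 1·-10 = -63
  a_9 = 1·-63 + 1·-34 + 1·-19 = -116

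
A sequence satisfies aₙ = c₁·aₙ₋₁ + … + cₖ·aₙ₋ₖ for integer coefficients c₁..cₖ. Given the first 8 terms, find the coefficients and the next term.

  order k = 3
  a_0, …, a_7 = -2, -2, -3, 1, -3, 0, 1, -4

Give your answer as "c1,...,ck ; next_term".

  a_3 = -1·-3 + 0·-2 + 1·-2 = 1
  a_4 = -1·1 + 0·-3 + 1·-2 = -3
  a_5 = -1·-3 + 0·1 + 1·-3 = 0
  a_6 = -1·0 + 0·-3 + 1·1 = 1
  a_7 = -1·1 + 0·0 + 1·-3 = -4
  a_8 = -1·-4 + 0·1 + 1·0 = 4

-1,0,1 ; 4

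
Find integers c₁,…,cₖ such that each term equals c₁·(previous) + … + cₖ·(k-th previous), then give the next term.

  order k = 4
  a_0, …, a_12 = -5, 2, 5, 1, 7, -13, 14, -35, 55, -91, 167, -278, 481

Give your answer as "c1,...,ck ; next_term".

-1,1,-1,-1 ; -835

  a_4 = -1·1 + 1·5 + -1·2 + -1·-5 = 7
  a_5 = -1·7 + 1·1 + -1·5 + -1·2 = -13
  a_6 = -1·-13 + 1·7 + -1·1 + -1·5 = 14
  a_7 = -1·14 + 1·-13 + -1·7 + -1·1 = -35
  a_8 = -1·-35 + 1·14 + -1·-13 + -1·7 = 55
  a_9 = -1·55 + 1·-35 + -1·14 + -1·-13 = -91
  a_10 = -1·-91 + 1·55 + -1·-35 + -1·14 = 167
  a_11 = -1·167 + 1·-91 + -1·55 + -1·-35 = -278
  a_12 = -1·-278 + 1·167 + -1·-91 + -1·55 = 481
  a_13 = -1·481 + 1·-278 + -1·167 + -1·-91 = -835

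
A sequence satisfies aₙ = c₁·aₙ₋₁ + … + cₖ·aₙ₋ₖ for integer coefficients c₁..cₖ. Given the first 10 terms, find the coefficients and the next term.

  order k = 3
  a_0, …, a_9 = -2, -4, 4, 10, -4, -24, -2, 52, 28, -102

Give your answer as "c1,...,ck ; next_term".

  a_3 = 0·4 + -2·-4 + -1·-2 = 10
  a_4 = 0·10 + -2·4 + -1·-4 = -4
  a_5 = 0·-4 + -2·10 + -1·4 = -24
  a_6 = 0·-24 + -2·-4 + -1·10 = -2
  a_7 = 0·-2 + -2·-24 + -1·-4 = 52
  a_8 = 0·52 + -2·-2 + -1·-24 = 28
  a_9 = 0·28 + -2·52 + -1·-2 = -102
  a_10 = 0·-102 + -2·28 + -1·52 = -108

0,-2,-1 ; -108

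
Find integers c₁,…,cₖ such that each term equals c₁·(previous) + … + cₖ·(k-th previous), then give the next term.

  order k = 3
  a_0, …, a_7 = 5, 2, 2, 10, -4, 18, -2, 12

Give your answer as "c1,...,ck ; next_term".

-1,1,2 ; 22

  a_3 = -1·2 + 1·2 + 2·5 = 10
  a_4 = -1·10 + 1·2 + 2·2 = -4
  a_5 = -1·-4 + 1·10 + 2·2 = 18
  a_6 = -1·18 + 1·-4 + 2·10 = -2
  a_7 = -1·-2 + 1·18 + 2·-4 = 12
  a_8 = -1·12 + 1·-2 + 2·18 = 22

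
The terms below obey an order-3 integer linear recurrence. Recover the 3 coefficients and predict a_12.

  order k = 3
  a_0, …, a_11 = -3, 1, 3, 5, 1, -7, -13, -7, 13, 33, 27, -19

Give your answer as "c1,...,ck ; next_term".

1,-1,-1 ; -79

  a_3 = 1·3 + -1·1 + -1·-3 = 5
  a_4 = 1·5 + -1·3 + -1·1 = 1
  a_5 = 1·1 + -1·5 + -1·3 = -7
  a_6 = 1·-7 + -1·1 + -1·5 = -13
  a_7 = 1·-13 + -1·-7 + -1·1 = -7
  a_8 = 1·-7 + -1·-13 + -1·-7 = 13
  a_9 = 1·13 + -1·-7 + -1·-13 = 33
  a_10 = 1·33 + -1·13 + -1·-7 = 27
  a_11 = 1·27 + -1·33 + -1·13 = -19
  a_12 = 1·-19 + -1·27 + -1·33 = -79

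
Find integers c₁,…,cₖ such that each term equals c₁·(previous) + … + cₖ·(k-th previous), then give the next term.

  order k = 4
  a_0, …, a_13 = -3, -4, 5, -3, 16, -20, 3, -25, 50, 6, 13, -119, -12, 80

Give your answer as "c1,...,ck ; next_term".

  a_4 = -1·-3 + -1·5 + -3·-4 + -2·-3 = 16
  a_5 = -1·16 + -1·-3 + -3·5 + -2·-4 = -20
  a_6 = -1·-20 + -1·16 + -3·-3 + -2·5 = 3
  a_7 = -1·3 + -1·-20 + -3·16 + -2·-3 = -25
  a_8 = -1·-25 + -1·3 + -3·-20 + -2·16 = 50
  a_9 = -1·50 + -1·-25 + -3·3 + -2·-20 = 6
  a_10 = -1·6 + -1·50 + -3·-25 + -2·3 = 13
  a_11 = -1·13 + -1·6 + -3·50 + -2·-25 = -119
  a_12 = -1·-119 + -1·13 + -3·6 + -2·50 = -12
  a_13 = -1·-12 + -1·-119 + -3·13 + -2·6 = 80
  a_14 = -1·80 + -1·-12 + -3·-119 + -2·13 = 263

-1,-1,-3,-2 ; 263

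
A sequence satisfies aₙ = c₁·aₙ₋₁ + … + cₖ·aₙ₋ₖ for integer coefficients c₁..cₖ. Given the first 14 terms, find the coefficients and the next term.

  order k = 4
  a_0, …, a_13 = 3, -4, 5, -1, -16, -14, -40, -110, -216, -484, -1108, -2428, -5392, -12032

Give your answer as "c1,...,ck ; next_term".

2,0,2,-2 ; -26704

  a_4 = 2·-1 + 0·5 + 2·-4 + -2·3 = -16
  a_5 = 2·-16 + 0·-1 + 2·5 + -2·-4 = -14
  a_6 = 2·-14 + 0·-16 + 2·-1 + -2·5 = -40
  a_7 = 2·-40 + 0·-14 + 2·-16 + -2·-1 = -110
  a_8 = 2·-110 + 0·-40 + 2·-14 + -2·-16 = -216
  a_9 = 2·-216 + 0·-110 + 2·-40 + -2·-14 = -484
  a_10 = 2·-484 + 0·-216 + 2·-110 + -2·-40 = -1108
  a_11 = 2·-1108 + 0·-484 + 2·-216 + -2·-110 = -2428
  a_12 = 2·-2428 + 0·-1108 + 2·-484 + -2·-216 = -5392
  a_13 = 2·-5392 + 0·-2428 + 2·-1108 + -2·-484 = -12032
  a_14 = 2·-12032 + 0·-5392 + 2·-2428 + -2·-1108 = -26704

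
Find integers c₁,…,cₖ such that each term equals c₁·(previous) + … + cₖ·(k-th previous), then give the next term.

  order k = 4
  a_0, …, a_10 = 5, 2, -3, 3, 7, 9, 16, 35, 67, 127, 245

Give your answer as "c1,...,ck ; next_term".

1,1,1,1 ; 474

  a_4 = 1·3 + 1·-3 + 1·2 + 1·5 = 7
  a_5 = 1·7 + 1·3 + 1·-3 + 1·2 = 9
  a_6 = 1·9 + 1·7 + 1·3 + 1·-3 = 16
  a_7 = 1·16 + 1·9 + 1·7 + 1·3 = 35
  a_8 = 1·35 + 1·16 + 1·9 + 1·7 = 67
  a_9 = 1·67 + 1·35 + 1·16 + 1·9 = 127
  a_10 = 1·127 + 1·67 + 1·35 + 1·16 = 245
  a_11 = 1·245 + 1·127 + 1·67 + 1·35 = 474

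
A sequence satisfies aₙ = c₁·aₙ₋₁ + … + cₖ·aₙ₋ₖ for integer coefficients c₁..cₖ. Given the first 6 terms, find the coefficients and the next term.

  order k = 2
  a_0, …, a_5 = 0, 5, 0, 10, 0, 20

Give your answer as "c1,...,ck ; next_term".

  a_2 = 0·5 + 2·0 = 0
  a_3 = 0·0 + 2·5 = 10
  a_4 = 0·10 + 2·0 = 0
  a_5 = 0·0 + 2·10 = 20
  a_6 = 0·20 + 2·0 = 0

0,2 ; 0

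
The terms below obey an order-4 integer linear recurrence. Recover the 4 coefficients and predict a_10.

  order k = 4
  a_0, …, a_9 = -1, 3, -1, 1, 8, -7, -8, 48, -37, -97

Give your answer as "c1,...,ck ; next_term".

  a_4 = -1·1 + -2·-1 + 3·3 + 2·-1 = 8
  a_5 = -1·8 + -2·1 + 3·-1 + 2·3 = -7
  a_6 = -1·-7 + -2·8 + 3·1 + 2·-1 = -8
  a_7 = -1·-8 + -2·-7 + 3·8 + 2·1 = 48
  a_8 = -1·48 + -2·-8 + 3·-7 + 2·8 = -37
  a_9 = -1·-37 + -2·48 + 3·-8 + 2·-7 = -97
  a_10 = -1·-97 + -2·-37 + 3·48 + 2·-8 = 299

-1,-2,3,2 ; 299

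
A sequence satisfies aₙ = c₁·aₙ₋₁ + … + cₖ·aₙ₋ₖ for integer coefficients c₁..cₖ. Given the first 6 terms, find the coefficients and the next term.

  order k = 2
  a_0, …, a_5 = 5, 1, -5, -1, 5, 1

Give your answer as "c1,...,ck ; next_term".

0,-1 ; -5

  a_2 = 0·1 + -1·5 = -5
  a_3 = 0·-5 + -1·1 = -1
  a_4 = 0·-1 + -1·-5 = 5
  a_5 = 0·5 + -1·-1 = 1
  a_6 = 0·1 + -1·5 = -5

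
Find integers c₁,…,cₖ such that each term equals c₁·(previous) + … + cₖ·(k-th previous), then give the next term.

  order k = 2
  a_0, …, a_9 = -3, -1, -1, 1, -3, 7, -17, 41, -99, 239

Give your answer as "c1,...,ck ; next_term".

  a_2 = -2·-1 + 1·-3 = -1
  a_3 = -2·-1 + 1·-1 = 1
  a_4 = -2·1 + 1·-1 = -3
  a_5 = -2·-3 + 1·1 = 7
  a_6 = -2·7 + 1·-3 = -17
  a_7 = -2·-17 + 1·7 = 41
  a_8 = -2·41 + 1·-17 = -99
  a_9 = -2·-99 + 1·41 = 239
  a_10 = -2·239 + 1·-99 = -577

-2,1 ; -577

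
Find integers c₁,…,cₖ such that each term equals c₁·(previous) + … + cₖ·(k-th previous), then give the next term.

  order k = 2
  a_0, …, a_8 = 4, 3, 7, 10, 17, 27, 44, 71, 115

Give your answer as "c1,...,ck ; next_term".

1,1 ; 186

  a_2 = 1·3 + 1·4 = 7
  a_3 = 1·7 + 1·3 = 10
  a_4 = 1·10 + 1·7 = 17
  a_5 = 1·17 + 1·10 = 27
  a_6 = 1·27 + 1·17 = 44
  a_7 = 1·44 + 1·27 = 71
  a_8 = 1·71 + 1·44 = 115
  a_9 = 1·115 + 1·71 = 186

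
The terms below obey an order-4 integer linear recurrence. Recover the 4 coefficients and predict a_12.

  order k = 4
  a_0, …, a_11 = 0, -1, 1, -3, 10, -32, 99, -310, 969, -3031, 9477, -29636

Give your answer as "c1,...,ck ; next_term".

  a_4 = -2·-3 + 3·1 + -1·-1 + 2·0 = 10
  a_5 = -2·10 + 3·-3 + -1·1 + 2·-1 = -32
  a_6 = -2·-32 + 3·10 + -1·-3 + 2·1 = 99
  a_7 = -2·99 + 3·-32 + -1·10 + 2·-3 = -310
  a_8 = -2·-310 + 3·99 + -1·-32 + 2·10 = 969
  a_9 = -2·969 + 3·-310 + -1·99 + 2·-32 = -3031
  a_10 = -2·-3031 + 3·969 + -1·-310 + 2·99 = 9477
  a_11 = -2·9477 + 3·-3031 + -1·969 + 2·-310 = -29636
  a_12 = -2·-29636 + 3·9477 + -1·-3031 + 2·969 = 92672

-2,3,-1,2 ; 92672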